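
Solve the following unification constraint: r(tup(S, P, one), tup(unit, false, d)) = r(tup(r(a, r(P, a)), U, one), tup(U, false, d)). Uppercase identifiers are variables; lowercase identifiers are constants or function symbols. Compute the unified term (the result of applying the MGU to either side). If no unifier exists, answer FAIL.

r(tup(r(a, r(unit, a)), unit, one), tup(unit, false, d))

Decompose r/2: tup(S, P, one) = tup(r(a, r(P, a)), U, one),  tup(unit, false, d) = tup(U, false, d).
Decompose tup/3: S = r(a, r(P, a)),  P = U,  one = one.
Bind S := r(a, r(P, a)); no other remaining equation mentions S.
Bind P := U; no other remaining equation mentions P. Substituting into the earlier binding gives S := r(a, r(U, a)).
Delete trivial equation one = one.
Decompose tup/3: unit = U,  false = false,  d = d.
Bind U := unit; no other remaining equation mentions U. Substituting into the earlier bindings gives S := r(a, r(unit, a)), P := unit.
Delete trivial equation false = false.
Delete trivial equation d = d.
Applying the MGU to either side gives r(tup(r(a, r(unit, a)), unit, one), tup(unit, false, d)).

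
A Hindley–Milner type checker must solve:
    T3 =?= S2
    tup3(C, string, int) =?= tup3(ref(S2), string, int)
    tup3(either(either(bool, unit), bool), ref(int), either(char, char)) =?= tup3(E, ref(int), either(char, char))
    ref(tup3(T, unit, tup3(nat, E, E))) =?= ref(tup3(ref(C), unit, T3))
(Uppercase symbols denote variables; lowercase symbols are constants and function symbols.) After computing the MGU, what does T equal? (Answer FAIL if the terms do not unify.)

Bind T3 := S2; substituting into the one remaining equation that mentions T3 gives: ref(tup3(T, unit, tup3(nat, E, E))) =?= ref(tup3(ref(C), unit, S2)).
Decompose tup3/3: C =?= ref(S2),  string =?= string,  int =?= int.
Bind C := ref(S2); substituting into the one remaining equation that mentions C gives: ref(tup3(T, unit, tup3(nat, E, E))) =?= ref(tup3(ref(ref(S2)), unit, S2)).
Delete trivial equation string =?= string.
Delete trivial equation int =?= int.
Decompose tup3/3: either(either(bool, unit), bool) =?= E,  ref(int) =?= ref(int),  either(char, char) =?= either(char, char).
Bind E := either(either(bool, unit), bool); substituting into the one remaining equation that mentions E gives: ref(tup3(T, unit, tup3(nat, either(either(bool, unit), bool), either(either(bool, unit), bool)))) =?= ref(tup3(ref(ref(S2)), unit, S2)).
Delete trivial equation ref(int) =?= ref(int).
Delete trivial equation either(char, char) =?= either(char, char).
Decompose ref/1: tup3(T, unit, tup3(nat, either(either(bool, unit), bool), either(either(bool, unit), bool))) =?= tup3(ref(ref(S2)), unit, S2).
Decompose tup3/3: T =?= ref(ref(S2)),  unit =?= unit,  tup3(nat, either(either(bool, unit), bool), either(either(bool, unit), bool)) =?= S2.
Bind T := ref(ref(S2)); no other remaining equation mentions T.
Delete trivial equation unit =?= unit.
Bind S2 := tup3(nat, either(either(bool, unit), bool), either(either(bool, unit), bool)). Substituting into the earlier bindings gives T3 := tup3(nat, either(either(bool, unit), bool), either(either(bool, unit), bool)), C := ref(tup3(nat, either(either(bool, unit), bool), either(either(bool, unit), bool))), T := ref(ref(tup3(nat, either(either(bool, unit), bool), either(either(bool, unit), bool)))).
MGU = { T3 ↦ tup3(nat, either(either(bool, unit), bool), either(either(bool, unit), bool)), C ↦ ref(tup3(nat, either(either(bool, unit), bool), either(either(bool, unit), bool))), E ↦ either(either(bool, unit), bool), T ↦ ref(ref(tup3(nat, either(either(bool, unit), bool), either(either(bool, unit), bool)))), S2 ↦ tup3(nat, either(either(bool, unit), bool), either(either(bool, unit), bool)) }, so T ↦ ref(ref(tup3(nat, either(either(bool, unit), bool), either(either(bool, unit), bool)))).

ref(ref(tup3(nat, either(either(bool, unit), bool), either(either(bool, unit), bool))))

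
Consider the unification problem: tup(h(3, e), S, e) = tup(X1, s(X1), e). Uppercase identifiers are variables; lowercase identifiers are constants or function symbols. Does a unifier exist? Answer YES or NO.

Decompose tup/3: h(3, e) = X1,  S = s(X1),  e = e.
Bind X1 := h(3, e); substituting into the one remaining equation that mentions X1 gives: S = s(h(3, e)).
Bind S := s(h(3, e)); no other remaining equation mentions S.
Delete trivial equation e = e.
No equations remain and no clash or occurs-check failure arose, so a unifier exists.

YES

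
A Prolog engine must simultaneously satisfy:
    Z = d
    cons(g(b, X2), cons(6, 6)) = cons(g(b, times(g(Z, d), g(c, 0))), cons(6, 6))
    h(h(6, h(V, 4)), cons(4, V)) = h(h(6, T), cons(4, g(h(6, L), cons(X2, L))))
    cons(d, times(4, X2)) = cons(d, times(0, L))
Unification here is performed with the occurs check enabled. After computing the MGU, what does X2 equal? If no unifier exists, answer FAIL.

Bind Z := d; substituting into the one remaining equation that mentions Z gives: cons(g(b, X2), cons(6, 6)) = cons(g(b, times(g(d, d), g(c, 0))), cons(6, 6)).
Decompose cons/2: g(b, X2) = g(b, times(g(d, d), g(c, 0))),  cons(6, 6) = cons(6, 6).
Decompose g/2: b = b,  X2 = times(g(d, d), g(c, 0)).
Delete trivial equation b = b.
Bind X2 := times(g(d, d), g(c, 0)); substituting into the 2 remaining equations that mention X2 gives: h(h(6, h(V, 4)), cons(4, V)) = h(h(6, T), cons(4, g(h(6, L), cons(times(g(d, d), g(c, 0)), L)))),  cons(d, times(4, times(g(d, d), g(c, 0)))) = cons(d, times(0, L)).
Delete trivial equation cons(6, 6) = cons(6, 6).
Decompose h/2: h(6, h(V, 4)) = h(6, T),  cons(4, V) = cons(4, g(h(6, L), cons(times(g(d, d), g(c, 0)), L))).
Decompose h/2: 6 = 6,  h(V, 4) = T.
Delete trivial equation 6 = 6.
Bind T := h(V, 4); no other remaining equation mentions T.
Decompose cons/2: 4 = 4,  V = g(h(6, L), cons(times(g(d, d), g(c, 0)), L)).
Delete trivial equation 4 = 4.
Bind V := g(h(6, L), cons(times(g(d, d), g(c, 0)), L)); no other remaining equation mentions V. Substituting into the earlier binding gives T := h(g(h(6, L), cons(times(g(d, d), g(c, 0)), L)), 4).
Decompose cons/2: d = d,  times(4, times(g(d, d), g(c, 0))) = times(0, L).
Delete trivial equation d = d.
Decompose times/2: 4 = 0,  times(g(d, d), g(c, 0)) = L.
Clash: constants 4 and 0 differ; no unifier exists.

FAIL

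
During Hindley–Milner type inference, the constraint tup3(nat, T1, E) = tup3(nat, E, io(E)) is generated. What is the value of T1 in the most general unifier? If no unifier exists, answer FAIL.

FAIL

Decompose tup3/3: nat = nat,  T1 = E,  E = io(E).
Delete trivial equation nat = nat.
Bind T1 := E; no other remaining equation mentions T1.
Occurs check fails: E occurs in io(E); the equation E = io(E) has no finite solution.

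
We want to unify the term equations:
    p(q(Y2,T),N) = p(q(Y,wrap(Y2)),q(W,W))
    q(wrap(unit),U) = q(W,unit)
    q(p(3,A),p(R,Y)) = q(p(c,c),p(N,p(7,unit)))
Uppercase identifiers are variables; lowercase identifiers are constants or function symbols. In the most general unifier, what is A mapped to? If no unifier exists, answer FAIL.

Decompose p/2: q(Y2,T) = q(Y,wrap(Y2)),  N = q(W,W).
Decompose q/2: Y2 = Y,  T = wrap(Y2).
Bind Y2 := Y; substituting into the one remaining equation that mentions Y2 gives: T = wrap(Y).
Bind T := wrap(Y); no other remaining equation mentions T.
Bind N := q(W,W); substituting into the one remaining equation that mentions N gives: q(p(3,A),p(R,Y)) = q(p(c,c),p(q(W,W),p(7,unit))).
Decompose q/2: wrap(unit) = W,  U = unit.
Bind W := wrap(unit); substituting into the one remaining equation that mentions W gives: q(p(3,A),p(R,Y)) = q(p(c,c),p(q(wrap(unit),wrap(unit)),p(7,unit))). Substituting into the earlier binding gives N := q(wrap(unit),wrap(unit)).
Bind U := unit; no other remaining equation mentions U.
Decompose q/2: p(3,A) = p(c,c),  p(R,Y) = p(q(wrap(unit),wrap(unit)),p(7,unit)).
Decompose p/2: 3 = c,  A = c.
Clash: constants 3 and c differ; no unifier exists.

FAIL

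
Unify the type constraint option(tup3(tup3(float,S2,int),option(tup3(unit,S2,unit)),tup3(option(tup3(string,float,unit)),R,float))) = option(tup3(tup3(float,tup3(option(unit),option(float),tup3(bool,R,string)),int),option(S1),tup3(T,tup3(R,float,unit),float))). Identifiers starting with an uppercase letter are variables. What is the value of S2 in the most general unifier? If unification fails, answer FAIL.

FAIL

Decompose option/1: tup3(tup3(float,S2,int),option(tup3(unit,S2,unit)),tup3(option(tup3(string,float,unit)),R,float)) = tup3(tup3(float,tup3(option(unit),option(float),tup3(bool,R,string)),int),option(S1),tup3(T,tup3(R,float,unit),float)).
Decompose tup3/3: tup3(float,S2,int) = tup3(float,tup3(option(unit),option(float),tup3(bool,R,string)),int),  option(tup3(unit,S2,unit)) = option(S1),  tup3(option(tup3(string,float,unit)),R,float) = tup3(T,tup3(R,float,unit),float).
Decompose tup3/3: float = float,  S2 = tup3(option(unit),option(float),tup3(bool,R,string)),  int = int.
Delete trivial equation float = float.
Bind S2 := tup3(option(unit),option(float),tup3(bool,R,string)); substituting into the one remaining equation that mentions S2 gives: option(tup3(unit,tup3(option(unit),option(float),tup3(bool,R,string)),unit)) = option(S1).
Delete trivial equation int = int.
Decompose option/1: tup3(unit,tup3(option(unit),option(float),tup3(bool,R,string)),unit) = S1.
Bind S1 := tup3(unit,tup3(option(unit),option(float),tup3(bool,R,string)),unit); no other remaining equation mentions S1.
Decompose tup3/3: option(tup3(string,float,unit)) = T,  R = tup3(R,float,unit),  float = float.
Bind T := option(tup3(string,float,unit)); no other remaining equation mentions T.
Occurs check fails: R occurs in tup3(R,float,unit); the equation R = tup3(R,float,unit) has no finite solution.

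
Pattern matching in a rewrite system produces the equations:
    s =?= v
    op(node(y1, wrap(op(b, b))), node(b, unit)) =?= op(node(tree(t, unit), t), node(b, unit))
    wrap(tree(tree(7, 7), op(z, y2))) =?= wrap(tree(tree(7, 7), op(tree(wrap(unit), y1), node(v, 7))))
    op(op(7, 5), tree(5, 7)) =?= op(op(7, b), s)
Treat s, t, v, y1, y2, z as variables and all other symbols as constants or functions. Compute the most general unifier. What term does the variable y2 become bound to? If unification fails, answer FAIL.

Bind s := v; substituting into the one remaining equation that mentions s gives: op(op(7, 5), tree(5, 7)) =?= op(op(7, b), v).
Decompose op/2: node(y1, wrap(op(b, b))) =?= node(tree(t, unit), t),  node(b, unit) =?= node(b, unit).
Decompose node/2: y1 =?= tree(t, unit),  wrap(op(b, b)) =?= t.
Bind y1 := tree(t, unit); substituting into the one remaining equation that mentions y1 gives: wrap(tree(tree(7, 7), op(z, y2))) =?= wrap(tree(tree(7, 7), op(tree(wrap(unit), tree(t, unit)), node(v, 7)))).
Bind t := wrap(op(b, b)); substituting into the one remaining equation that mentions t gives: wrap(tree(tree(7, 7), op(z, y2))) =?= wrap(tree(tree(7, 7), op(tree(wrap(unit), tree(wrap(op(b, b)), unit)), node(v, 7)))). Substituting into the earlier binding gives y1 := tree(wrap(op(b, b)), unit).
Delete trivial equation node(b, unit) =?= node(b, unit).
Decompose wrap/1: tree(tree(7, 7), op(z, y2)) =?= tree(tree(7, 7), op(tree(wrap(unit), tree(wrap(op(b, b)), unit)), node(v, 7))).
Decompose tree/2: tree(7, 7) =?= tree(7, 7),  op(z, y2) =?= op(tree(wrap(unit), tree(wrap(op(b, b)), unit)), node(v, 7)).
Delete trivial equation tree(7, 7) =?= tree(7, 7).
Decompose op/2: z =?= tree(wrap(unit), tree(wrap(op(b, b)), unit)),  y2 =?= node(v, 7).
Bind z := tree(wrap(unit), tree(wrap(op(b, b)), unit)); no other remaining equation mentions z.
Bind y2 := node(v, 7); no other remaining equation mentions y2.
Decompose op/2: op(7, 5) =?= op(7, b),  tree(5, 7) =?= v.
Decompose op/2: 7 =?= 7,  5 =?= b.
Delete trivial equation 7 =?= 7.
Clash: constants 5 and b differ; no unifier exists.

FAIL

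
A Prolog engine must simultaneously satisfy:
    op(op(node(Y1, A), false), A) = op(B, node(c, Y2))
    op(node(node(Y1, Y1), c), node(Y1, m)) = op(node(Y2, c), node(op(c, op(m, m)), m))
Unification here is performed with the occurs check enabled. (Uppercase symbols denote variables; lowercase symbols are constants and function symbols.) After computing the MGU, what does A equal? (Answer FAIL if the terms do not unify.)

Decompose op/2: op(node(Y1, A), false) = B,  A = node(c, Y2).
Bind B := op(node(Y1, A), false); no other remaining equation mentions B.
Bind A := node(c, Y2); no other remaining equation mentions A. Substituting into the earlier binding gives B := op(node(Y1, node(c, Y2)), false).
Decompose op/2: node(node(Y1, Y1), c) = node(Y2, c),  node(Y1, m) = node(op(c, op(m, m)), m).
Decompose node/2: node(Y1, Y1) = Y2,  c = c.
Bind Y2 := node(Y1, Y1); no other remaining equation mentions Y2. Substituting into the earlier bindings gives B := op(node(Y1, node(c, node(Y1, Y1))), false), A := node(c, node(Y1, Y1)).
Delete trivial equation c = c.
Decompose node/2: Y1 = op(c, op(m, m)),  m = m.
Bind Y1 := op(c, op(m, m)); no other remaining equation mentions Y1. Substituting into the earlier bindings gives B := op(node(op(c, op(m, m)), node(c, node(op(c, op(m, m)), op(c, op(m, m))))), false), A := node(c, node(op(c, op(m, m)), op(c, op(m, m)))), Y2 := node(op(c, op(m, m)), op(c, op(m, m))).
Delete trivial equation m = m.
MGU = { B ↦ op(node(op(c, op(m, m)), node(c, node(op(c, op(m, m)), op(c, op(m, m))))), false), A ↦ node(c, node(op(c, op(m, m)), op(c, op(m, m)))), Y2 ↦ node(op(c, op(m, m)), op(c, op(m, m))), Y1 ↦ op(c, op(m, m)) }, so A ↦ node(c, node(op(c, op(m, m)), op(c, op(m, m)))).

node(c, node(op(c, op(m, m)), op(c, op(m, m))))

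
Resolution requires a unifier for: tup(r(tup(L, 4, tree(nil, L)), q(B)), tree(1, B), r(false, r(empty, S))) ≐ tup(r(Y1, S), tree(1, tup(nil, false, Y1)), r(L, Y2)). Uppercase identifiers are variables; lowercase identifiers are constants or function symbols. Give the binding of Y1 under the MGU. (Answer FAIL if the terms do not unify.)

tup(false, 4, tree(nil, false))

Decompose tup/3: r(tup(L, 4, tree(nil, L)), q(B)) ≐ r(Y1, S),  tree(1, B) ≐ tree(1, tup(nil, false, Y1)),  r(false, r(empty, S)) ≐ r(L, Y2).
Decompose r/2: tup(L, 4, tree(nil, L)) ≐ Y1,  q(B) ≐ S.
Bind Y1 := tup(L, 4, tree(nil, L)); substituting into the one remaining equation that mentions Y1 gives: tree(1, B) ≐ tree(1, tup(nil, false, tup(L, 4, tree(nil, L)))).
Bind S := q(B); substituting into the one remaining equation that mentions S gives: r(false, r(empty, q(B))) ≐ r(L, Y2).
Decompose tree/2: 1 ≐ 1,  B ≐ tup(nil, false, tup(L, 4, tree(nil, L))).
Delete trivial equation 1 ≐ 1.
Bind B := tup(nil, false, tup(L, 4, tree(nil, L))); substituting into the remaining equation gives: r(false, r(empty, q(tup(nil, false, tup(L, 4, tree(nil, L)))))) ≐ r(L, Y2). Substituting into the earlier binding gives S := q(tup(nil, false, tup(L, 4, tree(nil, L)))).
Decompose r/2: false ≐ L,  r(empty, q(tup(nil, false, tup(L, 4, tree(nil, L))))) ≐ Y2.
Bind L := false; substituting into the remaining equation gives: r(empty, q(tup(nil, false, tup(false, 4, tree(nil, false))))) ≐ Y2. Substituting into the earlier bindings gives Y1 := tup(false, 4, tree(nil, false)), S := q(tup(nil, false, tup(false, 4, tree(nil, false)))), B := tup(nil, false, tup(false, 4, tree(nil, false))).
Bind Y2 := r(empty, q(tup(nil, false, tup(false, 4, tree(nil, false))))).
MGU = { Y1 -> tup(false, 4, tree(nil, false)), S -> q(tup(nil, false, tup(false, 4, tree(nil, false)))), B -> tup(nil, false, tup(false, 4, tree(nil, false))), L -> false, Y2 -> r(empty, q(tup(nil, false, tup(false, 4, tree(nil, false))))) }, so Y1 -> tup(false, 4, tree(nil, false)).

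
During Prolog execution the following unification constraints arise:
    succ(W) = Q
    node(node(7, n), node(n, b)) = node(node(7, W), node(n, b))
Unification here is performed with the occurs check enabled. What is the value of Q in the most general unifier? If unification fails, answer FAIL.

Bind Q := succ(W); no other remaining equation mentions Q.
Decompose node/2: node(7, n) = node(7, W),  node(n, b) = node(n, b).
Decompose node/2: 7 = 7,  n = W.
Delete trivial equation 7 = 7.
Bind W := n; no other remaining equation mentions W. Substituting into the earlier binding gives Q := succ(n).
Delete trivial equation node(n, b) = node(n, b).
MGU = { Q -> succ(n), W -> n }, so Q -> succ(n).

succ(n)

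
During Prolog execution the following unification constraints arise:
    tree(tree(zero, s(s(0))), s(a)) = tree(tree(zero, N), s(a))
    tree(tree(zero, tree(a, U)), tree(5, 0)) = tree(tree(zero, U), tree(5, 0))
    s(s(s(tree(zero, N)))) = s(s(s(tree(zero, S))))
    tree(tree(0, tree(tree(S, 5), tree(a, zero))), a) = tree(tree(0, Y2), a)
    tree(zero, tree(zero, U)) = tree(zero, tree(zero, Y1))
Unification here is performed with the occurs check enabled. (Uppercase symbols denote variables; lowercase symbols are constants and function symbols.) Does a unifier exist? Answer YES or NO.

NO

Decompose tree/2: tree(zero, s(s(0))) = tree(zero, N),  s(a) = s(a).
Decompose tree/2: zero = zero,  s(s(0)) = N.
Delete trivial equation zero = zero.
Bind N := s(s(0)); substituting into the one remaining equation that mentions N gives: s(s(s(tree(zero, s(s(0)))))) = s(s(s(tree(zero, S)))).
Delete trivial equation s(a) = s(a).
Decompose tree/2: tree(zero, tree(a, U)) = tree(zero, U),  tree(5, 0) = tree(5, 0).
Decompose tree/2: zero = zero,  tree(a, U) = U.
Delete trivial equation zero = zero.
Occurs check fails: U occurs in tree(a, U); the equation U = tree(a, U) has no finite solution.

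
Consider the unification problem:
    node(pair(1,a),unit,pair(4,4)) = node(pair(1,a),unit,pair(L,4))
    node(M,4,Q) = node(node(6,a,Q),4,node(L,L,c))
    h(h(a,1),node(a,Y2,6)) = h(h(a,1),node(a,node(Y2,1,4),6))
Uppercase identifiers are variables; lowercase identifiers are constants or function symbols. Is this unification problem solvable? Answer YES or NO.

NO

Decompose node/3: pair(1,a) = pair(1,a),  unit = unit,  pair(4,4) = pair(L,4).
Delete trivial equation pair(1,a) = pair(1,a).
Delete trivial equation unit = unit.
Decompose pair/2: 4 = L,  4 = 4.
Bind L := 4; substituting into the one remaining equation that mentions L gives: node(M,4,Q) = node(node(6,a,Q),4,node(4,4,c)).
Delete trivial equation 4 = 4.
Decompose node/3: M = node(6,a,Q),  4 = 4,  Q = node(4,4,c).
Bind M := node(6,a,Q); no other remaining equation mentions M.
Delete trivial equation 4 = 4.
Bind Q := node(4,4,c); no other remaining equation mentions Q. Substituting into the earlier binding gives M := node(6,a,node(4,4,c)).
Decompose h/2: h(a,1) = h(a,1),  node(a,Y2,6) = node(a,node(Y2,1,4),6).
Delete trivial equation h(a,1) = h(a,1).
Decompose node/3: a = a,  Y2 = node(Y2,1,4),  6 = 6.
Delete trivial equation a = a.
Occurs check fails: Y2 occurs in node(Y2,1,4); the equation Y2 = node(Y2,1,4) has no finite solution.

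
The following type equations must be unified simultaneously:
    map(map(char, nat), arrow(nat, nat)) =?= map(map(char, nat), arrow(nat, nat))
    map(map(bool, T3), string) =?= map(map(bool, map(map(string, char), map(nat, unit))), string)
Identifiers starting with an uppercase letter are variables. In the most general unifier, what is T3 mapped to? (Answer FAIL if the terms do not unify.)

map(map(string, char), map(nat, unit))

Delete trivial equation map(map(char, nat), arrow(nat, nat)) =?= map(map(char, nat), arrow(nat, nat)).
Decompose map/2: map(bool, T3) =?= map(bool, map(map(string, char), map(nat, unit))),  string =?= string.
Decompose map/2: bool =?= bool,  T3 =?= map(map(string, char), map(nat, unit)).
Delete trivial equation bool =?= bool.
Bind T3 := map(map(string, char), map(nat, unit)); no other remaining equation mentions T3.
Delete trivial equation string =?= string.
MGU = { T3 ↦ map(map(string, char), map(nat, unit)) }, so T3 ↦ map(map(string, char), map(nat, unit)).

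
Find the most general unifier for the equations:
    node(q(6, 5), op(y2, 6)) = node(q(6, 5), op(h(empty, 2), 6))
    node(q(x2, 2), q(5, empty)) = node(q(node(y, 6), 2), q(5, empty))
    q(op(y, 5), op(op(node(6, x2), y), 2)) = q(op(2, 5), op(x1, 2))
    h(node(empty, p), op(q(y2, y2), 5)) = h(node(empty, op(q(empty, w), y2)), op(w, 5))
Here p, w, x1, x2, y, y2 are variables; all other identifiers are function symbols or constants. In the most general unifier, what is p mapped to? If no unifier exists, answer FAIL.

Decompose node/2: q(6, 5) = q(6, 5),  op(y2, 6) = op(h(empty, 2), 6).
Delete trivial equation q(6, 5) = q(6, 5).
Decompose op/2: y2 = h(empty, 2),  6 = 6.
Bind y2 := h(empty, 2); substituting into the one remaining equation that mentions y2 gives: h(node(empty, p), op(q(h(empty, 2), h(empty, 2)), 5)) = h(node(empty, op(q(empty, w), h(empty, 2))), op(w, 5)).
Delete trivial equation 6 = 6.
Decompose node/2: q(x2, 2) = q(node(y, 6), 2),  q(5, empty) = q(5, empty).
Decompose q/2: x2 = node(y, 6),  2 = 2.
Bind x2 := node(y, 6); substituting into the one remaining equation that mentions x2 gives: q(op(y, 5), op(op(node(6, node(y, 6)), y), 2)) = q(op(2, 5), op(x1, 2)).
Delete trivial equation 2 = 2.
Delete trivial equation q(5, empty) = q(5, empty).
Decompose q/2: op(y, 5) = op(2, 5),  op(op(node(6, node(y, 6)), y), 2) = op(x1, 2).
Decompose op/2: y = 2,  5 = 5.
Bind y := 2; substituting into the one remaining equation that mentions y gives: op(op(node(6, node(2, 6)), 2), 2) = op(x1, 2). Substituting into the earlier binding gives x2 := node(2, 6).
Delete trivial equation 5 = 5.
Decompose op/2: op(node(6, node(2, 6)), 2) = x1,  2 = 2.
Bind x1 := op(node(6, node(2, 6)), 2); no other remaining equation mentions x1.
Delete trivial equation 2 = 2.
Decompose h/2: node(empty, p) = node(empty, op(q(empty, w), h(empty, 2))),  op(q(h(empty, 2), h(empty, 2)), 5) = op(w, 5).
Decompose node/2: empty = empty,  p = op(q(empty, w), h(empty, 2)).
Delete trivial equation empty = empty.
Bind p := op(q(empty, w), h(empty, 2)); no other remaining equation mentions p.
Decompose op/2: q(h(empty, 2), h(empty, 2)) = w,  5 = 5.
Bind w := q(h(empty, 2), h(empty, 2)); no other remaining equation mentions w. Substituting into the earlier binding gives p := op(q(empty, q(h(empty, 2), h(empty, 2))), h(empty, 2)).
Delete trivial equation 5 = 5.
MGU = { y2 := h(empty, 2), x2 := node(2, 6), y := 2, x1 := op(node(6, node(2, 6)), 2), p := op(q(empty, q(h(empty, 2), h(empty, 2))), h(empty, 2)), w := q(h(empty, 2), h(empty, 2)) }, so p := op(q(empty, q(h(empty, 2), h(empty, 2))), h(empty, 2)).

op(q(empty, q(h(empty, 2), h(empty, 2))), h(empty, 2))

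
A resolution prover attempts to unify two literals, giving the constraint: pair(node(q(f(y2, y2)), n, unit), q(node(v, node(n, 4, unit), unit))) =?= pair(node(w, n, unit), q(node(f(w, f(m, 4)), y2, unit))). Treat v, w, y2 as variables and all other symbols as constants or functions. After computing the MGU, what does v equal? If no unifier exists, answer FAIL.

Decompose pair/2: node(q(f(y2, y2)), n, unit) =?= node(w, n, unit),  q(node(v, node(n, 4, unit), unit)) =?= q(node(f(w, f(m, 4)), y2, unit)).
Decompose node/3: q(f(y2, y2)) =?= w,  n =?= n,  unit =?= unit.
Bind w := q(f(y2, y2)); substituting into the one remaining equation that mentions w gives: q(node(v, node(n, 4, unit), unit)) =?= q(node(f(q(f(y2, y2)), f(m, 4)), y2, unit)).
Delete trivial equation n =?= n.
Delete trivial equation unit =?= unit.
Decompose q/1: node(v, node(n, 4, unit), unit) =?= node(f(q(f(y2, y2)), f(m, 4)), y2, unit).
Decompose node/3: v =?= f(q(f(y2, y2)), f(m, 4)),  node(n, 4, unit) =?= y2,  unit =?= unit.
Bind v := f(q(f(y2, y2)), f(m, 4)); no other remaining equation mentions v.
Bind y2 := node(n, 4, unit); no other remaining equation mentions y2. Substituting into the earlier bindings gives w := q(f(node(n, 4, unit), node(n, 4, unit))), v := f(q(f(node(n, 4, unit), node(n, 4, unit))), f(m, 4)).
Delete trivial equation unit =?= unit.
MGU = { w ↦ q(f(node(n, 4, unit), node(n, 4, unit))), v ↦ f(q(f(node(n, 4, unit), node(n, 4, unit))), f(m, 4)), y2 ↦ node(n, 4, unit) }, so v ↦ f(q(f(node(n, 4, unit), node(n, 4, unit))), f(m, 4)).

f(q(f(node(n, 4, unit), node(n, 4, unit))), f(m, 4))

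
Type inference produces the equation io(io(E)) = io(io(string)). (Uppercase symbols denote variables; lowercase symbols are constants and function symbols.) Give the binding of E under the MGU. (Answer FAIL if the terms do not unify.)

string

Decompose io/1: io(E) = io(string).
Decompose io/1: E = string.
Bind E := string.
MGU = { E -> string }, so E -> string.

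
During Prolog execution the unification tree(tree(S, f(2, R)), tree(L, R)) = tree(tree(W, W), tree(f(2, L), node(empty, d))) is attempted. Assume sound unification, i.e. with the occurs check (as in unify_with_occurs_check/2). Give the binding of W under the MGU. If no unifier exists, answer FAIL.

Decompose tree/2: tree(S, f(2, R)) = tree(W, W),  tree(L, R) = tree(f(2, L), node(empty, d)).
Decompose tree/2: S = W,  f(2, R) = W.
Bind S := W; no other remaining equation mentions S.
Bind W := f(2, R); no other remaining equation mentions W. Substituting into the earlier binding gives S := f(2, R).
Decompose tree/2: L = f(2, L),  R = node(empty, d).
Occurs check fails: L occurs in f(2, L); the equation L = f(2, L) has no finite solution.

FAIL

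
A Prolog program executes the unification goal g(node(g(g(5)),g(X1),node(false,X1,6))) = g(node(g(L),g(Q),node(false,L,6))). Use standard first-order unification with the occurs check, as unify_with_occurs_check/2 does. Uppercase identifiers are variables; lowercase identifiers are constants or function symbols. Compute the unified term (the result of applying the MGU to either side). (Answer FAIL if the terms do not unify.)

g(node(g(g(5)),g(g(5)),node(false,g(5),6)))

Decompose g/1: node(g(g(5)),g(X1),node(false,X1,6)) = node(g(L),g(Q),node(false,L,6)).
Decompose node/3: g(g(5)) = g(L),  g(X1) = g(Q),  node(false,X1,6) = node(false,L,6).
Decompose g/1: g(5) = L.
Bind L := g(5); substituting into the one remaining equation that mentions L gives: node(false,X1,6) = node(false,g(5),6).
Decompose g/1: X1 = Q.
Bind X1 := Q; substituting into the remaining equation gives: node(false,Q,6) = node(false,g(5),6).
Decompose node/3: false = false,  Q = g(5),  6 = 6.
Delete trivial equation false = false.
Bind Q := g(5); no other remaining equation mentions Q. Substituting into the earlier binding gives X1 := g(5).
Delete trivial equation 6 = 6.
Applying the MGU to either side gives g(node(g(g(5)),g(g(5)),node(false,g(5),6))).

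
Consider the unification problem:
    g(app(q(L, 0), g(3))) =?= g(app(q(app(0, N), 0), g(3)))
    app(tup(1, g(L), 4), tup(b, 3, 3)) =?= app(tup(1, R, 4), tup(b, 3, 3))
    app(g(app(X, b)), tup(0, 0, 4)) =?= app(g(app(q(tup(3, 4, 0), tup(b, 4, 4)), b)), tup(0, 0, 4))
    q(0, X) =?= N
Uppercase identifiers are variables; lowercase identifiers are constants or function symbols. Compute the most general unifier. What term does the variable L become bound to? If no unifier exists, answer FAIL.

Decompose g/1: app(q(L, 0), g(3)) =?= app(q(app(0, N), 0), g(3)).
Decompose app/2: q(L, 0) =?= q(app(0, N), 0),  g(3) =?= g(3).
Decompose q/2: L =?= app(0, N),  0 =?= 0.
Bind L := app(0, N); substituting into the one remaining equation that mentions L gives: app(tup(1, g(app(0, N)), 4), tup(b, 3, 3)) =?= app(tup(1, R, 4), tup(b, 3, 3)).
Delete trivial equation 0 =?= 0.
Delete trivial equation g(3) =?= g(3).
Decompose app/2: tup(1, g(app(0, N)), 4) =?= tup(1, R, 4),  tup(b, 3, 3) =?= tup(b, 3, 3).
Decompose tup/3: 1 =?= 1,  g(app(0, N)) =?= R,  4 =?= 4.
Delete trivial equation 1 =?= 1.
Bind R := g(app(0, N)); no other remaining equation mentions R.
Delete trivial equation 4 =?= 4.
Delete trivial equation tup(b, 3, 3) =?= tup(b, 3, 3).
Decompose app/2: g(app(X, b)) =?= g(app(q(tup(3, 4, 0), tup(b, 4, 4)), b)),  tup(0, 0, 4) =?= tup(0, 0, 4).
Decompose g/1: app(X, b) =?= app(q(tup(3, 4, 0), tup(b, 4, 4)), b).
Decompose app/2: X =?= q(tup(3, 4, 0), tup(b, 4, 4)),  b =?= b.
Bind X := q(tup(3, 4, 0), tup(b, 4, 4)); substituting into the one remaining equation that mentions X gives: q(0, q(tup(3, 4, 0), tup(b, 4, 4))) =?= N.
Delete trivial equation b =?= b.
Delete trivial equation tup(0, 0, 4) =?= tup(0, 0, 4).
Bind N := q(0, q(tup(3, 4, 0), tup(b, 4, 4))). Substituting into the earlier bindings gives L := app(0, q(0, q(tup(3, 4, 0), tup(b, 4, 4)))), R := g(app(0, q(0, q(tup(3, 4, 0), tup(b, 4, 4))))).
MGU = { L ↦ app(0, q(0, q(tup(3, 4, 0), tup(b, 4, 4)))), R ↦ g(app(0, q(0, q(tup(3, 4, 0), tup(b, 4, 4))))), X ↦ q(tup(3, 4, 0), tup(b, 4, 4)), N ↦ q(0, q(tup(3, 4, 0), tup(b, 4, 4))) }, so L ↦ app(0, q(0, q(tup(3, 4, 0), tup(b, 4, 4)))).

app(0, q(0, q(tup(3, 4, 0), tup(b, 4, 4))))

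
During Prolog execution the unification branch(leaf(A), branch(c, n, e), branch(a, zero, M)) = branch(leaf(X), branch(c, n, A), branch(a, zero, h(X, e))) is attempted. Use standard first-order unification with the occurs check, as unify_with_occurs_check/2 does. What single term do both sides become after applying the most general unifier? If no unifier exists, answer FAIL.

branch(leaf(e), branch(c, n, e), branch(a, zero, h(e, e)))

Decompose branch/3: leaf(A) = leaf(X),  branch(c, n, e) = branch(c, n, A),  branch(a, zero, M) = branch(a, zero, h(X, e)).
Decompose leaf/1: A = X.
Bind A := X; substituting into the one remaining equation that mentions A gives: branch(c, n, e) = branch(c, n, X).
Decompose branch/3: c = c,  n = n,  e = X.
Delete trivial equation c = c.
Delete trivial equation n = n.
Bind X := e; substituting into the remaining equation gives: branch(a, zero, M) = branch(a, zero, h(e, e)). Substituting into the earlier binding gives A := e.
Decompose branch/3: a = a,  zero = zero,  M = h(e, e).
Delete trivial equation a = a.
Delete trivial equation zero = zero.
Bind M := h(e, e).
Applying the MGU to either side gives branch(leaf(e), branch(c, n, e), branch(a, zero, h(e, e))).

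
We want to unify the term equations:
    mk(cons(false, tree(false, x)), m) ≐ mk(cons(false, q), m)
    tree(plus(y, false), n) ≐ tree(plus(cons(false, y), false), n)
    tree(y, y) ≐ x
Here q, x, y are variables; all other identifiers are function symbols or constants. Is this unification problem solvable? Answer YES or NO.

Decompose mk/2: cons(false, tree(false, x)) ≐ cons(false, q),  m ≐ m.
Decompose cons/2: false ≐ false,  tree(false, x) ≐ q.
Delete trivial equation false ≐ false.
Bind q := tree(false, x); no other remaining equation mentions q.
Delete trivial equation m ≐ m.
Decompose tree/2: plus(y, false) ≐ plus(cons(false, y), false),  n ≐ n.
Decompose plus/2: y ≐ cons(false, y),  false ≐ false.
Occurs check fails: y occurs in cons(false, y); the equation y ≐ cons(false, y) has no finite solution.

NO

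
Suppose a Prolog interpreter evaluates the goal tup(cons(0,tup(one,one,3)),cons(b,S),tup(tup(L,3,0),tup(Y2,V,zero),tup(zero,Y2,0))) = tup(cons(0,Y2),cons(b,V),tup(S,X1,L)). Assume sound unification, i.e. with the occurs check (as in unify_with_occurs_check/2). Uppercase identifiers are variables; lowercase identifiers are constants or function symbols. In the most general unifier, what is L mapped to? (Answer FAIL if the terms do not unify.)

tup(zero,tup(one,one,3),0)

Decompose tup/3: cons(0,tup(one,one,3)) = cons(0,Y2),  cons(b,S) = cons(b,V),  tup(tup(L,3,0),tup(Y2,V,zero),tup(zero,Y2,0)) = tup(S,X1,L).
Decompose cons/2: 0 = 0,  tup(one,one,3) = Y2.
Delete trivial equation 0 = 0.
Bind Y2 := tup(one,one,3); substituting into the one remaining equation that mentions Y2 gives: tup(tup(L,3,0),tup(tup(one,one,3),V,zero),tup(zero,tup(one,one,3),0)) = tup(S,X1,L).
Decompose cons/2: b = b,  S = V.
Delete trivial equation b = b.
Bind S := V; substituting into the remaining equation gives: tup(tup(L,3,0),tup(tup(one,one,3),V,zero),tup(zero,tup(one,one,3),0)) = tup(V,X1,L).
Decompose tup/3: tup(L,3,0) = V,  tup(tup(one,one,3),V,zero) = X1,  tup(zero,tup(one,one,3),0) = L.
Bind V := tup(L,3,0); substituting into the one remaining equation that mentions V gives: tup(tup(one,one,3),tup(L,3,0),zero) = X1. Substituting into the earlier binding gives S := tup(L,3,0).
Bind X1 := tup(tup(one,one,3),tup(L,3,0),zero); no other remaining equation mentions X1.
Bind L := tup(zero,tup(one,one,3),0). Substituting into the earlier bindings gives S := tup(tup(zero,tup(one,one,3),0),3,0), V := tup(tup(zero,tup(one,one,3),0),3,0), X1 := tup(tup(one,one,3),tup(tup(zero,tup(one,one,3),0),3,0),zero).
MGU = { Y2 ↦ tup(one,one,3), S ↦ tup(tup(zero,tup(one,one,3),0),3,0), V ↦ tup(tup(zero,tup(one,one,3),0),3,0), X1 ↦ tup(tup(one,one,3),tup(tup(zero,tup(one,one,3),0),3,0),zero), L ↦ tup(zero,tup(one,one,3),0) }, so L ↦ tup(zero,tup(one,one,3),0).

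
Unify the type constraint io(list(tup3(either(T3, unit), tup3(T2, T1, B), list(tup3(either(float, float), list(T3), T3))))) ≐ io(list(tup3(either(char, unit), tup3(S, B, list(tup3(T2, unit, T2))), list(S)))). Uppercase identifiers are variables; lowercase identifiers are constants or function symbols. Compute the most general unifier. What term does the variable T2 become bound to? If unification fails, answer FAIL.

tup3(either(float, float), list(char), char)

Decompose io/1: list(tup3(either(T3, unit), tup3(T2, T1, B), list(tup3(either(float, float), list(T3), T3)))) ≐ list(tup3(either(char, unit), tup3(S, B, list(tup3(T2, unit, T2))), list(S))).
Decompose list/1: tup3(either(T3, unit), tup3(T2, T1, B), list(tup3(either(float, float), list(T3), T3))) ≐ tup3(either(char, unit), tup3(S, B, list(tup3(T2, unit, T2))), list(S)).
Decompose tup3/3: either(T3, unit) ≐ either(char, unit),  tup3(T2, T1, B) ≐ tup3(S, B, list(tup3(T2, unit, T2))),  list(tup3(either(float, float), list(T3), T3)) ≐ list(S).
Decompose either/2: T3 ≐ char,  unit ≐ unit.
Bind T3 := char; substituting into the one remaining equation that mentions T3 gives: list(tup3(either(float, float), list(char), char)) ≐ list(S).
Delete trivial equation unit ≐ unit.
Decompose tup3/3: T2 ≐ S,  T1 ≐ B,  B ≐ list(tup3(T2, unit, T2)).
Bind T2 := S; substituting into the one remaining equation that mentions T2 gives: B ≐ list(tup3(S, unit, S)).
Bind T1 := B; no other remaining equation mentions T1.
Bind B := list(tup3(S, unit, S)); no other remaining equation mentions B. Substituting into the earlier binding gives T1 := list(tup3(S, unit, S)).
Decompose list/1: tup3(either(float, float), list(char), char) ≐ S.
Bind S := tup3(either(float, float), list(char), char). Substituting into the earlier bindings gives T2 := tup3(either(float, float), list(char), char), T1 := list(tup3(tup3(either(float, float), list(char), char), unit, tup3(either(float, float), list(char), char))), B := list(tup3(tup3(either(float, float), list(char), char), unit, tup3(either(float, float), list(char), char))).
MGU = { T3 ↦ char, T2 ↦ tup3(either(float, float), list(char), char), T1 ↦ list(tup3(tup3(either(float, float), list(char), char), unit, tup3(either(float, float), list(char), char))), B ↦ list(tup3(tup3(either(float, float), list(char), char), unit, tup3(either(float, float), list(char), char))), S ↦ tup3(either(float, float), list(char), char) }, so T2 ↦ tup3(either(float, float), list(char), char).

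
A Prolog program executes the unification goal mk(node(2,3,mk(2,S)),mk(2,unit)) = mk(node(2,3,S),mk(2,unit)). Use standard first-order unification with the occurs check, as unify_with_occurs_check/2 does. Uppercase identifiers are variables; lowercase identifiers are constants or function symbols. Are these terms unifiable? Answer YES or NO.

NO

Decompose mk/2: node(2,3,mk(2,S)) = node(2,3,S),  mk(2,unit) = mk(2,unit).
Decompose node/3: 2 = 2,  3 = 3,  mk(2,S) = S.
Delete trivial equation 2 = 2.
Delete trivial equation 3 = 3.
Occurs check fails: S occurs in mk(2,S); the equation S = mk(2,S) has no finite solution.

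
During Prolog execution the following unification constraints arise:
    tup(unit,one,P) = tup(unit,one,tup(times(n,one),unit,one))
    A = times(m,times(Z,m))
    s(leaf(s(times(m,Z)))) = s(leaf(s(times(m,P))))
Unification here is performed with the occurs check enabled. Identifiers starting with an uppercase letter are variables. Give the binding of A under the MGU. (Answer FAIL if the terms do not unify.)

times(m,times(tup(times(n,one),unit,one),m))

Decompose tup/3: unit = unit,  one = one,  P = tup(times(n,one),unit,one).
Delete trivial equation unit = unit.
Delete trivial equation one = one.
Bind P := tup(times(n,one),unit,one); substituting into the one remaining equation that mentions P gives: s(leaf(s(times(m,Z)))) = s(leaf(s(times(m,tup(times(n,one),unit,one))))).
Bind A := times(m,times(Z,m)); no other remaining equation mentions A.
Decompose s/1: leaf(s(times(m,Z))) = leaf(s(times(m,tup(times(n,one),unit,one)))).
Decompose leaf/1: s(times(m,Z)) = s(times(m,tup(times(n,one),unit,one))).
Decompose s/1: times(m,Z) = times(m,tup(times(n,one),unit,one)).
Decompose times/2: m = m,  Z = tup(times(n,one),unit,one).
Delete trivial equation m = m.
Bind Z := tup(times(n,one),unit,one). Substituting into the earlier binding gives A := times(m,times(tup(times(n,one),unit,one),m)).
MGU = { P ↦ tup(times(n,one),unit,one), A ↦ times(m,times(tup(times(n,one),unit,one),m)), Z ↦ tup(times(n,one),unit,one) }, so A ↦ times(m,times(tup(times(n,one),unit,one),m)).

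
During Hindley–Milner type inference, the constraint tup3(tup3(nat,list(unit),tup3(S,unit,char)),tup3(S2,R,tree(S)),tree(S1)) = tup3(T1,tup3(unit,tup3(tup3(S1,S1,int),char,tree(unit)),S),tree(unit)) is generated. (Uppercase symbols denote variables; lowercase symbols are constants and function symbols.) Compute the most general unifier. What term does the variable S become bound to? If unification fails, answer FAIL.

Decompose tup3/3: tup3(nat,list(unit),tup3(S,unit,char)) = T1,  tup3(S2,R,tree(S)) = tup3(unit,tup3(tup3(S1,S1,int),char,tree(unit)),S),  tree(S1) = tree(unit).
Bind T1 := tup3(nat,list(unit),tup3(S,unit,char)); no other remaining equation mentions T1.
Decompose tup3/3: S2 = unit,  R = tup3(tup3(S1,S1,int),char,tree(unit)),  tree(S) = S.
Bind S2 := unit; no other remaining equation mentions S2.
Bind R := tup3(tup3(S1,S1,int),char,tree(unit)); no other remaining equation mentions R.
Occurs check fails: S occurs in tree(S); the equation S = tree(S) has no finite solution.

FAIL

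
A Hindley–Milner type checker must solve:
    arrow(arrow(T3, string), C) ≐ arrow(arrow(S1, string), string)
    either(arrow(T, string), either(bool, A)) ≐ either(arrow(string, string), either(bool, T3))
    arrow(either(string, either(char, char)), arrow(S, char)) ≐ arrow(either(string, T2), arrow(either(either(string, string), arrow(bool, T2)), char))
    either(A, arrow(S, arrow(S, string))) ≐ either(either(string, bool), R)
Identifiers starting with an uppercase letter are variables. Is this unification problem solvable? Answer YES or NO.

YES

Decompose arrow/2: arrow(T3, string) ≐ arrow(S1, string),  C ≐ string.
Decompose arrow/2: T3 ≐ S1,  string ≐ string.
Bind T3 := S1; substituting into the one remaining equation that mentions T3 gives: either(arrow(T, string), either(bool, A)) ≐ either(arrow(string, string), either(bool, S1)).
Delete trivial equation string ≐ string.
Bind C := string; no other remaining equation mentions C.
Decompose either/2: arrow(T, string) ≐ arrow(string, string),  either(bool, A) ≐ either(bool, S1).
Decompose arrow/2: T ≐ string,  string ≐ string.
Bind T := string; no other remaining equation mentions T.
Delete trivial equation string ≐ string.
Decompose either/2: bool ≐ bool,  A ≐ S1.
Delete trivial equation bool ≐ bool.
Bind A := S1; substituting into the one remaining equation that mentions A gives: either(S1, arrow(S, arrow(S, string))) ≐ either(either(string, bool), R).
Decompose arrow/2: either(string, either(char, char)) ≐ either(string, T2),  arrow(S, char) ≐ arrow(either(either(string, string), arrow(bool, T2)), char).
Decompose either/2: string ≐ string,  either(char, char) ≐ T2.
Delete trivial equation string ≐ string.
Bind T2 := either(char, char); substituting into the one remaining equation that mentions T2 gives: arrow(S, char) ≐ arrow(either(either(string, string), arrow(bool, either(char, char))), char).
Decompose arrow/2: S ≐ either(either(string, string), arrow(bool, either(char, char))),  char ≐ char.
Bind S := either(either(string, string), arrow(bool, either(char, char))); substituting into the one remaining equation that mentions S gives: either(S1, arrow(either(either(string, string), arrow(bool, either(char, char))), arrow(either(either(string, string), arrow(bool, either(char, char))), string))) ≐ either(either(string, bool), R).
Delete trivial equation char ≐ char.
Decompose either/2: S1 ≐ either(string, bool),  arrow(either(either(string, string), arrow(bool, either(char, char))), arrow(either(either(string, string), arrow(bool, either(char, char))), string)) ≐ R.
Bind S1 := either(string, bool); no other remaining equation mentions S1. Substituting into the earlier bindings gives T3 := either(string, bool), A := either(string, bool).
Bind R := arrow(either(either(string, string), arrow(bool, either(char, char))), arrow(either(either(string, string), arrow(bool, either(char, char))), string)).
No equations remain and no clash or occurs-check failure arose, so a unifier exists.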